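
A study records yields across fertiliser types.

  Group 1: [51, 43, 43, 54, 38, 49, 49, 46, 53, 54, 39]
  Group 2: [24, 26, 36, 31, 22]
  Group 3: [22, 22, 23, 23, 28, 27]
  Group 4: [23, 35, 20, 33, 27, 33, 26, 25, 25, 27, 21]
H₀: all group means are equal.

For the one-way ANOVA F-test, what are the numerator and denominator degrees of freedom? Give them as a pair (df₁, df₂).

degrees of freedom = [3, 29]

k = 4 groups, N = 33 total
df = (k−1, N−k) = (4−1, 33−4) = (3, 29)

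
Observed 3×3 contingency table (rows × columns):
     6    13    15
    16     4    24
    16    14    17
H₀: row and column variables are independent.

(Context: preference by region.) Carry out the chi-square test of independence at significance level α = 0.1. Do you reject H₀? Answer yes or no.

reject H₀: yes

Row totals [34, 44, 47], col totals [38, 31, 56], n=125
χ² = (6−10.34)²/10.34 + (13−8.43)²/8.43 + (15−15.23)²/15.23 + (16−13.38)²/13.38 + (4−10.91)²/10.91 + (24−19.71)²/19.71 + (16−14.29)²/14.29 + (14−11.66)²/11.66 + (17−21.06)²/21.06 = 11.5808
df = 4
p-value (upper-tail) = 0.02076
At α=0.1: p < α → reject H₀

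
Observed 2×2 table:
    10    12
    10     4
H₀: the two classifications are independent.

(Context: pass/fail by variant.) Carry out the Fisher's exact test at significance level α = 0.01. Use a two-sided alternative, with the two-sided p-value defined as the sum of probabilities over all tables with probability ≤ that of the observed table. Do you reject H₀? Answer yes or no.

Margins: r₁=22, r₂=14, c₁=20, c₂=16, n=36
p_obs = C(22,10)·C(14,10)/C(36,20); sum pmf over tables with pmf ≤ p_obs
p-value (two-sided) = 0.17602
At α=0.01: p ≥ α → fail to reject H₀

reject H₀: no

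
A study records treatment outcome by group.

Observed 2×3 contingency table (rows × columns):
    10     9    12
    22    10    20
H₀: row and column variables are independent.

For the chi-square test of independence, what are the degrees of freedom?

degrees of freedom = 2

df = (r−1)(c−1) = (2−1)·(3−1) = 2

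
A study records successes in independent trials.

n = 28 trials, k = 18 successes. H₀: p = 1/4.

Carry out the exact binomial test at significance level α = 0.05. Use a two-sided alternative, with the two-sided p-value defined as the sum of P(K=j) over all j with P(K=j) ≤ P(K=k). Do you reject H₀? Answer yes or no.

reject H₀: yes

Exact binomial: n=28, k=18, p₀=1/4=0.2500
P(X=j) = C(n,j)·p₀^j·(1−p₀)^(n−j); p = Σ P(X=j) over j with P(X=j) ≤ P(X=18)
p-value (two-sided) = 0.00001
At α=0.05: p < α → reject H₀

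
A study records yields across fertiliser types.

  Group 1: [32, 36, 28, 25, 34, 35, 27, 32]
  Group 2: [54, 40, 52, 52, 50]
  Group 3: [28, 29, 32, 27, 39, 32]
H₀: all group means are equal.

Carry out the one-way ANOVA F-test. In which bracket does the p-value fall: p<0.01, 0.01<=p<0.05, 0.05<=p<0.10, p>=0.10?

Group means [31.12, 49.60, 31.17], grand mean 36.000
SSB = Σnᵢ(x̄ᵢ−x̄)² = 1255.092; SSW = ΣΣ(x−x̄ᵢ)² = 330.908
MSB = 1255.092/2 = 627.5458; MSW = 330.908/16 = 20.6818
F = MSB/MSW = 30.3429
df = (2, 16)
p-value (upper-tail) = 0.00000
→ bracket: p<0.01

p-value bracket: p<0.01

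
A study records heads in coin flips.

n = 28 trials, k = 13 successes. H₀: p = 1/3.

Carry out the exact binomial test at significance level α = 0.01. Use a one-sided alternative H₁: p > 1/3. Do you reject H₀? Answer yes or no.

Exact binomial: n=28, k=13, p₀=1/3=0.3333
P(X≥13) from Σ C(n,i)·p₀^i·(1−p₀)^(n−i)
p-value (one-sided, H₁ greater) = 0.10392
At α=0.01: p ≥ α → fail to reject H₀

reject H₀: no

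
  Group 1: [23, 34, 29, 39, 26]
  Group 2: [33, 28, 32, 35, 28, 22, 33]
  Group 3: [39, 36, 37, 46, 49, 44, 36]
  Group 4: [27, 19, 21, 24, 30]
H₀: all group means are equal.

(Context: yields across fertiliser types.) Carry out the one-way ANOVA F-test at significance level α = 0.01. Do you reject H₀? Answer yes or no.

Group means [30.20, 30.14, 41.00, 24.20], grand mean 32.083
SSB = Σnᵢ(x̄ᵢ−x̄)² = 911.376; SSW = ΣΣ(x−x̄ᵢ)² = 528.457
MSB = 911.376/3 = 303.7921; MSW = 528.457/20 = 26.4229
F = MSB/MSW = 11.4973
df = (3, 20)
p-value (upper-tail) = 0.00013
At α=0.01: p < α → reject H₀

reject H₀: yes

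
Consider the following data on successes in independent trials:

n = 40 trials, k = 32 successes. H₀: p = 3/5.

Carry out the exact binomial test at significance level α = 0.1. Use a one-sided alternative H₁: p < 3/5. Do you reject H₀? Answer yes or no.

Exact binomial: n=40, k=32, p₀=3/5=0.6000
P(X≤32) from Σ C(n,i)·p₀^i·(1−p₀)^(n−i)
p-value (one-sided, H₁ less) = 0.99795
At α=0.1: p ≥ α → fail to reject H₀

reject H₀: no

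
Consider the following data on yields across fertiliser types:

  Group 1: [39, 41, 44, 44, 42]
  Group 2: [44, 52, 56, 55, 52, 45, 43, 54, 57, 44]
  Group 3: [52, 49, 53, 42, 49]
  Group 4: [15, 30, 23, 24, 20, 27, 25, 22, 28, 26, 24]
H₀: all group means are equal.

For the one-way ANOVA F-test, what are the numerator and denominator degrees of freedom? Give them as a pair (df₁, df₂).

k = 4 groups, N = 31 total
df = (k−1, N−k) = (4−1, 31−4) = (3, 27)

degrees of freedom = [3, 27]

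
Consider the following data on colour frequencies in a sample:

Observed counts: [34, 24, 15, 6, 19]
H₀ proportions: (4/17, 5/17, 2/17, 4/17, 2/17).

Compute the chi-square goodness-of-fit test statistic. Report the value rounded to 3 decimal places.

n = 98; E_i = n·p_i = [23.06, 28.82, 11.53, 23.06, 11.53]
χ² = (34−23.06)²/23.06 + (24−28.82)²/28.82 + (15−11.53)²/11.53 + (6−23.06)²/23.06 + (19−11.53)²/11.53 = 24.5041
df = 4

test statistic = 24.504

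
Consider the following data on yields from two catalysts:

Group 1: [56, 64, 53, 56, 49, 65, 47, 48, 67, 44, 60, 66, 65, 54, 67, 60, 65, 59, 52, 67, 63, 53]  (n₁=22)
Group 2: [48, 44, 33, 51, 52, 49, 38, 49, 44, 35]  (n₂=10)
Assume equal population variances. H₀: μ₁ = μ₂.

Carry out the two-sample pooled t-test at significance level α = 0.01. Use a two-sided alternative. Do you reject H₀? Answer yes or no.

x̄₁=58.182, s₁=7.340, n₁=22
x̄₂=44.300, s₂=6.800, n₂=10
s_p² = [21·7.340² + 9·6.800²]/30 = 51.5791
SE = √(s_p²·(1/22+1/10)) = 2.7391
t = (58.182−44.300)/2.7391 = 5.0681
df = 30
p-value (two-sided) = 0.00002
At α=0.01: p < α → reject H₀

reject H₀: yes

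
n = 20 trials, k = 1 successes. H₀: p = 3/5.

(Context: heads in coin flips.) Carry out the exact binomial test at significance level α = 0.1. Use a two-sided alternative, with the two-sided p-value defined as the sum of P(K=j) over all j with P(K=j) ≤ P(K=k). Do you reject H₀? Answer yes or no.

reject H₀: yes

Exact binomial: n=20, k=1, p₀=3/5=0.6000
P(X=j) = C(n,j)·p₀^j·(1−p₀)^(n−j); p = Σ P(X=j) over j with P(X=j) ≤ P(X=1)
p-value (two-sided) = 0.00000
At α=0.1: p < α → reject H₀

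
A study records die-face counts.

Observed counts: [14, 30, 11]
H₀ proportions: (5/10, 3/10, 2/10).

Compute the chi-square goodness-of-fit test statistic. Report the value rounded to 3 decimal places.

n = 55; E_i = n·p_i = [27.50, 16.50, 11.00]
χ² = (14−27.50)²/27.50 + (30−16.50)²/16.50 + (11−11.00)²/11.00 = 17.6727
df = 2

test statistic = 17.673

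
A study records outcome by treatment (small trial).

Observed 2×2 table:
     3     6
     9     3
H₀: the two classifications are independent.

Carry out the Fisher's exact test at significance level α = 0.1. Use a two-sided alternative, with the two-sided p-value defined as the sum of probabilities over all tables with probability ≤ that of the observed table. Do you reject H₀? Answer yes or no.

reject H₀: yes

Margins: r₁=9, r₂=12, c₁=12, c₂=9, n=21
p_obs = C(9,3)·C(12,9)/C(21,12); sum pmf over tables with pmf ≤ p_obs
p-value (two-sided) = 0.08723
At α=0.1: p < α → reject H₀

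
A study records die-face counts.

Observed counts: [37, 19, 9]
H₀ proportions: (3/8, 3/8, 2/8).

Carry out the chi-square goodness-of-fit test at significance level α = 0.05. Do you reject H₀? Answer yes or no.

reject H₀: yes

n = 65; E_i = n·p_i = [24.38, 24.38, 16.25]
χ² = (37−24.38)²/24.38 + (19−24.38)²/24.38 + (9−16.25)²/16.25 = 10.9590
df = 2
p-value (upper-tail) = 0.00417
At α=0.05: p < α → reject H₀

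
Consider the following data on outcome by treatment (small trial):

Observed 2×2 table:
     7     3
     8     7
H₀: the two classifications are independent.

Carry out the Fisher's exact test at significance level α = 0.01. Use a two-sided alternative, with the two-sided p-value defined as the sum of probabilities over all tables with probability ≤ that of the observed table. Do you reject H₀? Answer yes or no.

reject H₀: no

Margins: r₁=10, r₂=15, c₁=15, c₂=10, n=25
p_obs = C(10,7)·C(15,8)/C(25,15); sum pmf over tables with pmf ≤ p_obs
p-value (two-sided) = 0.67846
At α=0.01: p ≥ α → fail to reject H₀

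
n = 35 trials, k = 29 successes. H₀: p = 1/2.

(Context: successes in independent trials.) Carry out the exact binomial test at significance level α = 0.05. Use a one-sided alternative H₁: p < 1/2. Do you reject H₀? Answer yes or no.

Exact binomial: n=35, k=29, p₀=1/2=0.5000
P(X≤29) from Σ C(n,i)·p₀^i·(1−p₀)^(n−i)
p-value (one-sided, H₁ less) = 0.99999
At α=0.05: p ≥ α → fail to reject H₀

reject H₀: no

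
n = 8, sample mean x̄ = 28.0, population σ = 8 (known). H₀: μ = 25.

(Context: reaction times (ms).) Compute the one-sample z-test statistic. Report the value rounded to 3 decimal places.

test statistic = 1.061

SE = σ/√n = 8/√8 = 2.8284
z = (x̄−μ₀)/SE = (28.0−25)/2.8284 = 1.0607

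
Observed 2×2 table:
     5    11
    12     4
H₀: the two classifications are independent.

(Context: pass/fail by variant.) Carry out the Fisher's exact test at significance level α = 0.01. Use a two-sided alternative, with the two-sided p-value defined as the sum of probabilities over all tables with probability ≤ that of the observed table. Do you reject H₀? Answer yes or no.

reject H₀: no

Margins: r₁=16, r₂=16, c₁=17, c₂=15, n=32
p_obs = C(16,5)·C(16,12)/C(32,17); sum pmf over tables with pmf ≤ p_obs
p-value (two-sided) = 0.03195
At α=0.01: p ≥ α → fail to reject H₀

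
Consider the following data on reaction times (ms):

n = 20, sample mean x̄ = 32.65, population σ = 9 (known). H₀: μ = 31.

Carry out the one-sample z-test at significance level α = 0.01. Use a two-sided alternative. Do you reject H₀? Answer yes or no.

SE = σ/√n = 9/√20 = 2.0125
z = (x̄−μ₀)/SE = (32.65−31)/2.0125 = 0.8199
p-value (two-sided) = 0.41228
At α=0.01: p ≥ α → fail to reject H₀

reject H₀: no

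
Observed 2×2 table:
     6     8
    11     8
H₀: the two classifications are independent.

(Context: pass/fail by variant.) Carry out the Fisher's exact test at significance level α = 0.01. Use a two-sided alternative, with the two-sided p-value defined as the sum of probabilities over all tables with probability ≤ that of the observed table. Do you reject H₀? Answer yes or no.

reject H₀: no

Margins: r₁=14, r₂=19, c₁=17, c₂=16, n=33
p_obs = C(14,6)·C(19,11)/C(33,17); sum pmf over tables with pmf ≤ p_obs
p-value (two-sided) = 0.49053
At α=0.01: p ≥ α → fail to reject H₀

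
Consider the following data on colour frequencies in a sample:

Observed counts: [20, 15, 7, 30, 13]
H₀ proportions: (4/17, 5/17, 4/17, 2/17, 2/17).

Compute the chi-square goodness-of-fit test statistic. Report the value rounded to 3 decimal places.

test statistic = 53.350

n = 85; E_i = n·p_i = [20.00, 25.00, 20.00, 10.00, 10.00]
χ² = (20−20.00)²/20.00 + (15−25.00)²/25.00 + (7−20.00)²/20.00 + (30−10.00)²/10.00 + (13−10.00)²/10.00 = 53.3500
df = 4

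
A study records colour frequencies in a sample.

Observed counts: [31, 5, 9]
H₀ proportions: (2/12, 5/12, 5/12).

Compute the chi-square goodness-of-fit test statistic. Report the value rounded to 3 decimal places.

n = 45; E_i = n·p_i = [7.50, 18.75, 18.75]
χ² = (31−7.50)²/7.50 + (5−18.75)²/18.75 + (9−18.75)²/18.75 = 88.7867
df = 2

test statistic = 88.787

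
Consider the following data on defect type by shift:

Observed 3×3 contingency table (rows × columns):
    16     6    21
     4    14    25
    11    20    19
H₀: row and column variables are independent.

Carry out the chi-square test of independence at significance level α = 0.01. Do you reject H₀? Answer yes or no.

reject H₀: yes

Row totals [43, 43, 50], col totals [31, 40, 65], n=136
χ² = (16−9.80)²/9.80 + (6−12.65)²/12.65 + (21−20.55)²/20.55 + (4−9.80)²/9.80 + (14−12.65)²/12.65 + (25−20.55)²/20.55 + (11−11.40)²/11.40 + (20−14.71)²/14.71 + (19−23.90)²/23.90 = 14.8881
df = 4
p-value (upper-tail) = 0.00494
At α=0.01: p < α → reject H₀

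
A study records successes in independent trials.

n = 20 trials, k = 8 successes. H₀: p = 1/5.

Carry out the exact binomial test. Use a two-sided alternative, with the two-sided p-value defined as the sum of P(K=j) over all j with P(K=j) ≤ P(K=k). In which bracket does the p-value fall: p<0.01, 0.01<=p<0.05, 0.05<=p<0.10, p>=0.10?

Exact binomial: n=20, k=8, p₀=1/5=0.2000
P(X=j) = C(n,j)·p₀^j·(1−p₀)^(n−j); p = Σ P(X=j) over j with P(X=j) ≤ P(X=8)
p-value (two-sided) = 0.04367
→ bracket: 0.01<=p<0.05

p-value bracket: 0.01<=p<0.05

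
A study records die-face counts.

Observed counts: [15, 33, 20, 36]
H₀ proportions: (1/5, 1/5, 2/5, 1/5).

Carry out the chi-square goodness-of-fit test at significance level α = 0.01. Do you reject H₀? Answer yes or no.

n = 104; E_i = n·p_i = [20.80, 20.80, 41.60, 20.80]
χ² = (15−20.80)²/20.80 + (33−20.80)²/20.80 + (20−41.60)²/41.60 + (36−20.80)²/20.80 = 31.0962
df = 3
p-value (upper-tail) = 0.00000
At α=0.01: p < α → reject H₀

reject H₀: yes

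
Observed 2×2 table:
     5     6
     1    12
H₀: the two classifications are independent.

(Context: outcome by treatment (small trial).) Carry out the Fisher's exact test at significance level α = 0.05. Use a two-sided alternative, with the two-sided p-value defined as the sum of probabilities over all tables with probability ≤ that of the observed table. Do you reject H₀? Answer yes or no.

reject H₀: no

Margins: r₁=11, r₂=13, c₁=6, c₂=18, n=24
p_obs = C(11,5)·C(13,1)/C(24,6); sum pmf over tables with pmf ≤ p_obs
p-value (two-sided) = 0.06080
At α=0.05: p ≥ α → fail to reject H₀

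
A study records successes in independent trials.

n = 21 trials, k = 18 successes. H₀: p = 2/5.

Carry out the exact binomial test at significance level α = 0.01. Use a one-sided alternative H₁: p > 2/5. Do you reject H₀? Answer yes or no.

reject H₀: yes

Exact binomial: n=21, k=18, p₀=2/5=0.4000
P(X≥18) from Σ C(n,i)·p₀^i·(1−p₀)^(n−i)
p-value (one-sided, H₁ greater) = 0.00002
At α=0.01: p < α → reject H₀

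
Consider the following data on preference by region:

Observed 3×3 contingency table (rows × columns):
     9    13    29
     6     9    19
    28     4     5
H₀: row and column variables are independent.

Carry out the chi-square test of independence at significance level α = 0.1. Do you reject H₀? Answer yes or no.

reject H₀: yes

Row totals [51, 34, 37], col totals [43, 26, 53], n=122
χ² = (9−17.98)²/17.98 + (13−10.87)²/10.87 + (29−22.16)²/22.16 + (6−11.98)²/11.98 + (9−7.25)²/7.25 + (19−14.77)²/14.77 + (28−13.04)²/13.04 + (4−7.89)²/7.89 + (5−16.07)²/16.07 = 38.3398
df = 4
p-value (upper-tail) = 0.00000
At α=0.1: p < α → reject H₀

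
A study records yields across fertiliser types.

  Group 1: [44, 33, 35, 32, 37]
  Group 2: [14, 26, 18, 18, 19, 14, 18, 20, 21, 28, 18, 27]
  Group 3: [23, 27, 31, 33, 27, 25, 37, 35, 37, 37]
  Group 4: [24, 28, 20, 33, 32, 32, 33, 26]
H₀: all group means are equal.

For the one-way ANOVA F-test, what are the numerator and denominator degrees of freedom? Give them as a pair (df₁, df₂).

degrees of freedom = [3, 31]

k = 4 groups, N = 35 total
df = (k−1, N−k) = (4−1, 35−4) = (3, 31)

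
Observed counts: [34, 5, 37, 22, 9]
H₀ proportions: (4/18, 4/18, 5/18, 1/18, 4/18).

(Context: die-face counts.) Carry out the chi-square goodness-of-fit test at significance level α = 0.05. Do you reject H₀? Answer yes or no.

n = 107; E_i = n·p_i = [23.78, 23.78, 29.72, 5.94, 23.78]
χ² = (34−23.78)²/23.78 + (5−23.78)²/23.78 + (37−29.72)²/29.72 + (22−5.94)²/5.94 + (9−23.78)²/23.78 = 73.5551
df = 4
p-value (upper-tail) = 0.00000
At α=0.05: p < α → reject H₀

reject H₀: yes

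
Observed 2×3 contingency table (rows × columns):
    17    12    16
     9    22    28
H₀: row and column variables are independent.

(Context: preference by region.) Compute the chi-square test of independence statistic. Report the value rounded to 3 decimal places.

Row totals [45, 59], col totals [26, 34, 44], n=104
χ² = (17−11.25)²/11.25 + (12−14.71)²/14.71 + (16−19.04)²/19.04 + (9−14.75)²/14.75 + (22−19.29)²/19.29 + (28−24.96)²/24.96 = 6.9162
df = 2

test statistic = 6.916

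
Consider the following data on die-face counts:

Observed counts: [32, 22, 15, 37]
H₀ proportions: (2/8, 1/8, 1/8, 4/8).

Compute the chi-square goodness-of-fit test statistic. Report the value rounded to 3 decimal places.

n = 106; E_i = n·p_i = [26.50, 13.25, 13.25, 53.00]
χ² = (32−26.50)²/26.50 + (22−13.25)²/13.25 + (15−13.25)²/13.25 + (37−53.00)²/53.00 = 11.9811
df = 3

test statistic = 11.981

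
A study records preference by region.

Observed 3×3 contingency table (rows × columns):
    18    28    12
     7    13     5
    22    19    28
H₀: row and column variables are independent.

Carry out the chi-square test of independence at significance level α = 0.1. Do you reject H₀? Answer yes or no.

reject H₀: yes

Row totals [58, 25, 69], col totals [47, 60, 45], n=152
χ² = (18−17.93)²/17.93 + (28−22.89)²/22.89 + (12−17.17)²/17.17 + (7−7.73)²/7.73 + (13−9.87)²/9.87 + (5−7.40)²/7.40 + (22−21.34)²/21.34 + (19−27.24)²/27.24 + (28−20.43)²/20.43 = 9.8564
df = 4
p-value (upper-tail) = 0.04292
At α=0.1: p < α → reject H₀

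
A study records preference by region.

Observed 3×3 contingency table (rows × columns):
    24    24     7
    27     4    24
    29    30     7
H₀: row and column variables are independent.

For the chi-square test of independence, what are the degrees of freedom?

degrees of freedom = 4

df = (r−1)(c−1) = (3−1)·(3−1) = 4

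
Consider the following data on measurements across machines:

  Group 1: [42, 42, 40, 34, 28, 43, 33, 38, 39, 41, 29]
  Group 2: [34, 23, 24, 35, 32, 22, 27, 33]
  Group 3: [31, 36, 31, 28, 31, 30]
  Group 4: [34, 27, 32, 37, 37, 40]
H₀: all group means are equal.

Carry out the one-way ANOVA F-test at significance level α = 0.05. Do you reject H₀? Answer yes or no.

reject H₀: yes

Group means [37.18, 28.75, 31.17, 34.50], grand mean 33.323
SSB = Σnᵢ(x̄ᵢ−x̄)² = 367.304; SSW = ΣΣ(x−x̄ᵢ)² = 625.470
MSB = 367.304/3 = 122.4348; MSW = 625.470/27 = 23.1655
F = MSB/MSW = 5.2852
df = (3, 27)
p-value (upper-tail) = 0.00535
At α=0.05: p < α → reject H₀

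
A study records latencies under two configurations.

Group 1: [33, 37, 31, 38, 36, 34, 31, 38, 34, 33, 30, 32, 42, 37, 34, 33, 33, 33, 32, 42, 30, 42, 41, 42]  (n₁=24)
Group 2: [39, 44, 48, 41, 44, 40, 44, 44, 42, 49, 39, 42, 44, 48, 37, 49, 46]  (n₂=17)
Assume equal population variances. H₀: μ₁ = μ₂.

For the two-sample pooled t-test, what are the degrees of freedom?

df = n₁ + n₂ − 2 = 24 + 17 − 2 = 39

degrees of freedom = 39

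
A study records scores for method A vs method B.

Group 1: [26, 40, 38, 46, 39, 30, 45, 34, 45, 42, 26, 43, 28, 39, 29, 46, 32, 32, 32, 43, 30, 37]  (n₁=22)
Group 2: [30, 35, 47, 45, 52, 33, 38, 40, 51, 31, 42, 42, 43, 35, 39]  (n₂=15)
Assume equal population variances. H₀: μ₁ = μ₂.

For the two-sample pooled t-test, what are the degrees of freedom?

degrees of freedom = 35

df = n₁ + n₂ − 2 = 22 + 15 − 2 = 35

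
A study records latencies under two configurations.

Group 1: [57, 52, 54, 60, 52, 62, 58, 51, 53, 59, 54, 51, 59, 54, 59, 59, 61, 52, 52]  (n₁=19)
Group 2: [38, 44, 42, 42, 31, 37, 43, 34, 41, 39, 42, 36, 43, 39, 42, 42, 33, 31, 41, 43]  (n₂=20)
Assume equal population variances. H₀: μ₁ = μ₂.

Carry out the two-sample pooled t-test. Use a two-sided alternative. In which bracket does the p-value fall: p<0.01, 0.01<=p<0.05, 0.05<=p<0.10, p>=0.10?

p-value bracket: p<0.01

x̄₁=55.737, s₁=3.739, n₁=19
x̄₂=39.150, s₂=4.158, n₂=20
s_p² = [18·3.739² + 19·4.158²]/37 = 15.6820
SE = √(s_p²·(1/19+1/20)) = 1.2686
t = (55.737−39.150)/1.2686 = 13.0744
df = 37
p-value (two-sided) = 0.00000
→ bracket: p<0.01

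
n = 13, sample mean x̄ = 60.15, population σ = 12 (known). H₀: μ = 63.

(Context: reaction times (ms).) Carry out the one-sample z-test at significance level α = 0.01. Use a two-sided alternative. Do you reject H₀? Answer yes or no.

reject H₀: no

SE = σ/√n = 12/√13 = 3.3282
z = (x̄−μ₀)/SE = (60.15−63)/3.3282 = -0.8563
p-value (two-sided) = 0.39182
At α=0.01: p ≥ α → fail to reject H₀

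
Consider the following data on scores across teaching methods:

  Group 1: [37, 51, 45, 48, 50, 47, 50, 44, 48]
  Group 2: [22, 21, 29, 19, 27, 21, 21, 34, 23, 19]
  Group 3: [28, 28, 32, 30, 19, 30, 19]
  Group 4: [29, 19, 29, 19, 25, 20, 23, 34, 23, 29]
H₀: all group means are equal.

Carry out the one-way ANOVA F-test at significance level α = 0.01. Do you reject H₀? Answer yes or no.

Group means [46.67, 23.60, 26.57, 25.00], grand mean 30.333
SSB = Σnᵢ(x̄ᵢ−x̄)² = 3237.886; SSW = ΣΣ(x−x̄ᵢ)² = 768.114
MSB = 3237.886/3 = 1079.2952; MSW = 768.114/32 = 24.0036
F = MSB/MSW = 44.9639
df = (3, 32)
p-value (upper-tail) = 0.00000
At α=0.01: p < α → reject H₀

reject H₀: yes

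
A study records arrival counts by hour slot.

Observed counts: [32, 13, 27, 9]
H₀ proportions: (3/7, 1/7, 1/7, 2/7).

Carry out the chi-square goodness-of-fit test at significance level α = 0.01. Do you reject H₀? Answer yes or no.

n = 81; E_i = n·p_i = [34.71, 11.57, 11.57, 23.14]
χ² = (32−34.71)²/34.71 + (13−11.57)²/11.57 + (27−11.57)²/11.57 + (9−23.14)²/23.14 = 29.6029
df = 3
p-value (upper-tail) = 0.00000
At α=0.01: p < α → reject H₀

reject H₀: yes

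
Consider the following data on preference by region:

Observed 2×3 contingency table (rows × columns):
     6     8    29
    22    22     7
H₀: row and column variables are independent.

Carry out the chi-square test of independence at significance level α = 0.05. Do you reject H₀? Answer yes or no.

reject H₀: yes

Row totals [43, 51], col totals [28, 30, 36], n=94
χ² = (6−12.81)²/12.81 + (8−13.72)²/13.72 + (29−16.47)²/16.47 + (22−15.19)²/15.19 + (22−16.28)²/16.28 + (7−19.53)²/19.53 = 28.6473
df = 2
p-value (upper-tail) = 0.00000
At α=0.05: p < α → reject H₀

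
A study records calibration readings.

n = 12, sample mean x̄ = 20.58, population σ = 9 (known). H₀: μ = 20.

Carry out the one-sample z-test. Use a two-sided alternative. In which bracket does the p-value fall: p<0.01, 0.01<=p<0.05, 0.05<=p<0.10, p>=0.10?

p-value bracket: p>=0.10

SE = σ/√n = 9/√12 = 2.5981
z = (x̄−μ₀)/SE = (20.58−20)/2.5981 = 0.2232
p-value (two-sided) = 0.82335
→ bracket: p>=0.10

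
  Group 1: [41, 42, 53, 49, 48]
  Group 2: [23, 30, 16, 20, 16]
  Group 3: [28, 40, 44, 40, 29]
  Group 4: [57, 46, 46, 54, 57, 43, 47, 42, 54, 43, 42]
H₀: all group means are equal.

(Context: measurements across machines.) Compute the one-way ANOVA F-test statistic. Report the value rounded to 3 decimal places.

Group means [46.60, 21.00, 36.20, 48.27], grand mean 40.385
SSB = Σnᵢ(x̄ᵢ−x̄)² = 2843.972; SSW = ΣΣ(x−x̄ᵢ)² = 810.182
MSB = 2843.972/3 = 947.9907; MSW = 810.182/22 = 36.8264
F = MSB/MSW = 25.7421
df = (3, 22)

test statistic = 25.742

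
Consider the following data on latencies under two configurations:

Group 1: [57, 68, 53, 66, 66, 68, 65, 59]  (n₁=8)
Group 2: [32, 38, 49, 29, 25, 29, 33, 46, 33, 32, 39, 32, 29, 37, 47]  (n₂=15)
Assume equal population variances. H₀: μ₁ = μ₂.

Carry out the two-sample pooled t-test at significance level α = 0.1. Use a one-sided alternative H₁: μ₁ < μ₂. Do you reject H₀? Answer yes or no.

x̄₁=62.750, s₁=5.651, n₁=8
x̄₂=35.333, s₂=7.228, n₂=15
s_p² = [7·5.651² + 14·7.228²]/21 = 45.4683
SE = √(s_p²·(1/8+1/15)) = 2.9521
t = (62.750−35.333)/2.9521 = 9.2873
df = 21
p-value (one-sided, H₁ less) = 1.00000
At α=0.1: p ≥ α → fail to reject H₀

reject H₀: no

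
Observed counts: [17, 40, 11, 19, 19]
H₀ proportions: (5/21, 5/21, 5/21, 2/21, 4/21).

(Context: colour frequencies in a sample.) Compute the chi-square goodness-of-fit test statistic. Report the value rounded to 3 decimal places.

test statistic = 27.281

n = 106; E_i = n·p_i = [25.24, 25.24, 25.24, 10.10, 20.19]
χ² = (17−25.24)²/25.24 + (40−25.24)²/25.24 + (11−25.24)²/25.24 + (19−10.10)²/10.10 + (19−20.19)²/20.19 = 27.2807
df = 4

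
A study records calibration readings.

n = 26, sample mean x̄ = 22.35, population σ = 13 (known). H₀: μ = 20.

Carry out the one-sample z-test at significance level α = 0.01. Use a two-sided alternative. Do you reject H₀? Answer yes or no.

reject H₀: no

SE = σ/√n = 13/√26 = 2.5495
z = (x̄−μ₀)/SE = (22.35−20)/2.5495 = 0.9217
p-value (two-sided) = 0.35666
At α=0.01: p ≥ α → fail to reject H₀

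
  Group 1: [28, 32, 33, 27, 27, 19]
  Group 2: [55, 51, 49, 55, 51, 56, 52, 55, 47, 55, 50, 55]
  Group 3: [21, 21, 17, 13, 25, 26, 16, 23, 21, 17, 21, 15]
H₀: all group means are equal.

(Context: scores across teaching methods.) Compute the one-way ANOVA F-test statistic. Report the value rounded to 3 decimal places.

test statistic = 230.472

Group means [27.67, 52.58, 19.67], grand mean 34.433
SSB = Σnᵢ(x̄ᵢ−x̄)² = 6844.450; SSW = ΣΣ(x−x̄ᵢ)² = 400.917
MSB = 6844.450/2 = 3422.2250; MSW = 400.917/27 = 14.8488
F = MSB/MSW = 230.4720
df = (2, 27)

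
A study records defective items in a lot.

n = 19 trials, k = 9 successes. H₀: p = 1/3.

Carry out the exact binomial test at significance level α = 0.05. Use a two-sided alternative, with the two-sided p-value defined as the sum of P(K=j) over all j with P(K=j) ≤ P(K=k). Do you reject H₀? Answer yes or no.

Exact binomial: n=19, k=9, p₀=1/3=0.3333
P(X=j) = C(n,j)·p₀^j·(1−p₀)^(n−j); p = Σ P(X=j) over j with P(X=j) ≤ P(X=9)
p-value (two-sided) = 0.22481
At α=0.05: p ≥ α → fail to reject H₀

reject H₀: no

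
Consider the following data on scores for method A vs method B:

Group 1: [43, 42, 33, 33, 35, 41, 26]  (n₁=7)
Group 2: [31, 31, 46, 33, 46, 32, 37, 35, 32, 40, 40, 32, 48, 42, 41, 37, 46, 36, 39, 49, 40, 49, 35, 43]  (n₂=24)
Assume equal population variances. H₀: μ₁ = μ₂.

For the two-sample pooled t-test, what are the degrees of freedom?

df = n₁ + n₂ − 2 = 7 + 24 − 2 = 29

degrees of freedom = 29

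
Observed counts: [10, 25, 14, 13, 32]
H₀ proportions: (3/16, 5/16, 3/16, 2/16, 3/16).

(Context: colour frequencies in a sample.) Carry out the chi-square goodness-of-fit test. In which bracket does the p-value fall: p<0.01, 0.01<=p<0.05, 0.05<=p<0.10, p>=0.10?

n = 94; E_i = n·p_i = [17.62, 29.38, 17.62, 11.75, 17.62]
χ² = (10−17.62)²/17.62 + (25−29.38)²/29.38 + (14−17.62)²/17.62 + (13−11.75)²/11.75 + (32−17.62)²/17.62 = 16.5532
df = 4
p-value (upper-tail) = 0.00236
→ bracket: p<0.01

p-value bracket: p<0.01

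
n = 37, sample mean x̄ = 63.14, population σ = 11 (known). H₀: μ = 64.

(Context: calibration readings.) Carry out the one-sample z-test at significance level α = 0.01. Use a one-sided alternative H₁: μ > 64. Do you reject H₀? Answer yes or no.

SE = σ/√n = 11/√37 = 1.8084
z = (x̄−μ₀)/SE = (63.14−64)/1.8084 = -0.4756
p-value (one-sided, H₁ greater) = 0.68281
At α=0.01: p ≥ α → fail to reject H₀

reject H₀: no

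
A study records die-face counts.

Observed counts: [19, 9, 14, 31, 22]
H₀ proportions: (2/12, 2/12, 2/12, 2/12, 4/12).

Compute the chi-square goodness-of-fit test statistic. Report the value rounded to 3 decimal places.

test statistic = 21.274

n = 95; E_i = n·p_i = [15.83, 15.83, 15.83, 15.83, 31.67]
χ² = (19−15.83)²/15.83 + (9−15.83)²/15.83 + (14−15.83)²/15.83 + (31−15.83)²/15.83 + (22−31.67)²/31.67 = 21.2737
df = 4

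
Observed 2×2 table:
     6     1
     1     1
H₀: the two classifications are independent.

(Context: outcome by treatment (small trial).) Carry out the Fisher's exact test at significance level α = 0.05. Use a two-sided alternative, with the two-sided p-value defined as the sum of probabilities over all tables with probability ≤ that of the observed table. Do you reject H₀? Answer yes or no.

reject H₀: no

Margins: r₁=7, r₂=2, c₁=7, c₂=2, n=9
p_obs = C(7,6)·C(2,1)/C(9,7); sum pmf over tables with pmf ≤ p_obs
p-value (two-sided) = 0.41667
At α=0.05: p ≥ α → fail to reject H₀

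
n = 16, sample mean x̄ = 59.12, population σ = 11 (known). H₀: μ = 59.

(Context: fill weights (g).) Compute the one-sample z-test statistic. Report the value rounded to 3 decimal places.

SE = σ/√n = 11/√16 = 2.7500
z = (x̄−μ₀)/SE = (59.12−59)/2.7500 = 0.0436

test statistic = 0.044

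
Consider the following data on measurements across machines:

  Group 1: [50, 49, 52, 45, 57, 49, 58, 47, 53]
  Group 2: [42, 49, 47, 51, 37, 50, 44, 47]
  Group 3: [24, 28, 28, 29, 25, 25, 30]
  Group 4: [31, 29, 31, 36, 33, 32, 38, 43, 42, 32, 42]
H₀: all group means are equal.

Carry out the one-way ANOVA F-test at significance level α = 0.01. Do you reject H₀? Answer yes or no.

Group means [51.11, 45.88, 27.00, 35.36], grand mean 40.143
SSB = Σnᵢ(x̄ᵢ−x̄)² = 2805.976; SSW = ΣΣ(x−x̄ᵢ)² = 596.309
MSB = 2805.976/3 = 935.3255; MSW = 596.309/31 = 19.2358
F = MSB/MSW = 48.6242
df = (3, 31)
p-value (upper-tail) = 0.00000
At α=0.01: p < α → reject H₀

reject H₀: yes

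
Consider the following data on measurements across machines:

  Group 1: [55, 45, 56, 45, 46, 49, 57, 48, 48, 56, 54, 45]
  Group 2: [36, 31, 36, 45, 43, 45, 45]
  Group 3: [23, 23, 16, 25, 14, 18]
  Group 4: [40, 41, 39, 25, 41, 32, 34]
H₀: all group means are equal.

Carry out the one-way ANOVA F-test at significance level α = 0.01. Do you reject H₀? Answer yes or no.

Group means [50.33, 40.14, 19.83, 36.00], grand mean 39.250
SSB = Σnᵢ(x̄ᵢ−x̄)² = 3815.643; SSW = ΣΣ(x−x̄ᵢ)² = 772.357
MSB = 3815.643/3 = 1271.8810; MSW = 772.357/28 = 27.5842
F = MSB/MSW = 46.1091
df = (3, 28)
p-value (upper-tail) = 0.00000
At α=0.01: p < α → reject H₀

reject H₀: yes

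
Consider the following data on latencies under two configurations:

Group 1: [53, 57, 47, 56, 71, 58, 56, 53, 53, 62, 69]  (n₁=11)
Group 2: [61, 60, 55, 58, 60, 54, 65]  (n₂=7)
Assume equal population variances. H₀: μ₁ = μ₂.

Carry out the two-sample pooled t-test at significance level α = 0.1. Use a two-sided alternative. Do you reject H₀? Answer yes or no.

reject H₀: no

x̄₁=57.727, s₁=7.143, n₁=11
x̄₂=59.000, s₂=3.742, n₂=7
s_p² = [10·7.143² + 6·3.742²]/16 = 37.1364
SE = √(s_p²·(1/11+1/7)) = 2.9464
t = (57.727−59.000)/2.9464 = -0.4320
df = 16
p-value (two-sided) = 0.67153
At α=0.1: p ≥ α → fail to reject H₀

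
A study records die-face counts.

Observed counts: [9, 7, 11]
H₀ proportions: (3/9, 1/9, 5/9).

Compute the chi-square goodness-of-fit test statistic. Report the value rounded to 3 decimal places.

test statistic = 6.400

n = 27; E_i = n·p_i = [9.00, 3.00, 15.00]
χ² = (9−9.00)²/9.00 + (7−3.00)²/3.00 + (11−15.00)²/15.00 = 6.4000
df = 2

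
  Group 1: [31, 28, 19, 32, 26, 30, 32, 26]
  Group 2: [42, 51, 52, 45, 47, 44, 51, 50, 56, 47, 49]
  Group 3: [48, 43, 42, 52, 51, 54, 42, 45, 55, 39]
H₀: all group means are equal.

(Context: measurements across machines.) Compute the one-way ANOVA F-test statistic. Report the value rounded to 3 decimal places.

Group means [28.00, 48.55, 47.10], grand mean 42.379
SSB = Σnᵢ(x̄ᵢ−x̄)² = 2295.200; SSW = ΣΣ(x−x̄ᵢ)² = 585.627
MSB = 2295.200/2 = 1147.6002; MSW = 585.627/26 = 22.5241
F = MSB/MSW = 50.9498
df = (2, 26)

test statistic = 50.950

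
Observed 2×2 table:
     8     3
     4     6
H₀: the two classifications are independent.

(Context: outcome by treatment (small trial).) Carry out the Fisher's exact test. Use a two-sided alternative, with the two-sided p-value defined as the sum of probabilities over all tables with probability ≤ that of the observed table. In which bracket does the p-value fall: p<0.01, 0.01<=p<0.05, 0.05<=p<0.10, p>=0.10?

Margins: r₁=11, r₂=10, c₁=12, c₂=9, n=21
p_obs = C(11,8)·C(10,4)/C(21,12); sum pmf over tables with pmf ≤ p_obs
p-value (two-sided) = 0.19838
→ bracket: p>=0.10

p-value bracket: p>=0.10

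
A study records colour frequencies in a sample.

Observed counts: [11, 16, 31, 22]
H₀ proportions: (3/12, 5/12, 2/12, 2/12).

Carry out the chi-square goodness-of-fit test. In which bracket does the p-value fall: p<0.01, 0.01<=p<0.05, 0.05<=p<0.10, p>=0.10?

p-value bracket: p<0.01

n = 80; E_i = n·p_i = [20.00, 33.33, 13.33, 13.33]
χ² = (11−20.00)²/20.00 + (16−33.33)²/33.33 + (31−13.33)²/13.33 + (22−13.33)²/13.33 = 42.1050
df = 3
p-value (upper-tail) = 0.00000
→ bracket: p<0.01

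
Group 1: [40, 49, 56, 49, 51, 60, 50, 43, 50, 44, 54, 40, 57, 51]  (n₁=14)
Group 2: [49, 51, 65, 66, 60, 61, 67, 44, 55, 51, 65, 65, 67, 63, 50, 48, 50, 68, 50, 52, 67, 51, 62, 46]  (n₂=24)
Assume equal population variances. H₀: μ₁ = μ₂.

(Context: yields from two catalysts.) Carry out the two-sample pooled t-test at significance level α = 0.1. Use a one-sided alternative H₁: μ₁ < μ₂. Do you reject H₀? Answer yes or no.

x̄₁=49.571, s₁=6.123, n₁=14
x̄₂=57.208, s₂=8.070, n₂=24
s_p² = [13·6.123² + 23·8.070²]/36 = 55.1496
SE = √(s_p²·(1/14+1/24)) = 2.4974
t = (49.571−57.208)/2.4974 = -3.0579
df = 36
p-value (one-sided, H₁ less) = 0.00209
At α=0.1: p < α → reject H₀

reject H₀: yes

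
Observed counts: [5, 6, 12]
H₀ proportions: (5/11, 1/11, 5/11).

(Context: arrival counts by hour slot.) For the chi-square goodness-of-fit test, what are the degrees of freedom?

df = k − 1 = 3 − 1 = 2

degrees of freedom = 2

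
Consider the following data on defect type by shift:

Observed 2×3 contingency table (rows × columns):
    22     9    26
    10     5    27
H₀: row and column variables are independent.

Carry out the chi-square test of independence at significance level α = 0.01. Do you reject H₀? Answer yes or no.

reject H₀: no

Row totals [57, 42], col totals [32, 14, 53], n=99
χ² = (22−18.42)²/18.42 + (9−8.06)²/8.06 + (26−30.52)²/30.52 + (10−13.58)²/13.58 + (5−5.94)²/5.94 + (27−22.48)²/22.48 = 3.4686
df = 2
p-value (upper-tail) = 0.17652
At α=0.01: p ≥ α → fail to reject H₀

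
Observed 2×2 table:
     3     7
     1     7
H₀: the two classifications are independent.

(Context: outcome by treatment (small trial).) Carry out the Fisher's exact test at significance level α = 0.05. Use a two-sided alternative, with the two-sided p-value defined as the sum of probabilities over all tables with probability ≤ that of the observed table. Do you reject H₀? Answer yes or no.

reject H₀: no

Margins: r₁=10, r₂=8, c₁=4, c₂=14, n=18
p_obs = C(10,3)·C(8,1)/C(18,4); sum pmf over tables with pmf ≤ p_obs
p-value (two-sided) = 0.58824
At α=0.05: p ≥ α → fail to reject H₀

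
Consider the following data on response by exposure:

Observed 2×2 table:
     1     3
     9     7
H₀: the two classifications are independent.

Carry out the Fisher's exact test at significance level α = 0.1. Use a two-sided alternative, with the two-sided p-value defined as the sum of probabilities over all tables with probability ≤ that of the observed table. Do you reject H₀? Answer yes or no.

reject H₀: no

Margins: r₁=4, r₂=16, c₁=10, c₂=10, n=20
p_obs = C(4,1)·C(16,9)/C(20,10); sum pmf over tables with pmf ≤ p_obs
p-value (two-sided) = 0.58204
At α=0.1: p ≥ α → fail to reject H₀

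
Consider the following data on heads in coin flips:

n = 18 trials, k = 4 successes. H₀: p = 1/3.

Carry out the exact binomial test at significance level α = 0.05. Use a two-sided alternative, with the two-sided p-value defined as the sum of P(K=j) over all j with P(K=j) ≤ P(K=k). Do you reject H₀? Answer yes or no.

Exact binomial: n=18, k=4, p₀=1/3=0.3333
P(X=j) = C(n,j)·p₀^j·(1−p₀)^(n−j); p = Σ P(X=j) over j with P(X=j) ≤ P(X=4)
p-value (two-sided) = 0.45433
At α=0.05: p ≥ α → fail to reject H₀

reject H₀: no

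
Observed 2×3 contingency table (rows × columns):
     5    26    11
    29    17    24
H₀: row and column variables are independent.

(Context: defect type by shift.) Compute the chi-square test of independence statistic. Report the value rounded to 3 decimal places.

test statistic = 17.764

Row totals [42, 70], col totals [34, 43, 35], n=112
χ² = (5−12.75)²/12.75 + (26−16.12)²/16.12 + (11−13.12)²/13.12 + (29−21.25)²/21.25 + (17−26.88)²/26.88 + (24−21.88)²/21.88 = 17.7637
df = 2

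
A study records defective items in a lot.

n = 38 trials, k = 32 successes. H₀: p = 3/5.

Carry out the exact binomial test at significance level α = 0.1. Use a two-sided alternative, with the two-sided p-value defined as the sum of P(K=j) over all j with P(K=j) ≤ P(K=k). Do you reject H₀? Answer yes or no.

reject H₀: yes

Exact binomial: n=38, k=32, p₀=3/5=0.6000
P(X=j) = C(n,j)·p₀^j·(1−p₀)^(n−j); p = Σ P(X=j) over j with P(X=j) ≤ P(X=32)
p-value (two-sided) = 0.00238
At α=0.1: p < α → reject H₀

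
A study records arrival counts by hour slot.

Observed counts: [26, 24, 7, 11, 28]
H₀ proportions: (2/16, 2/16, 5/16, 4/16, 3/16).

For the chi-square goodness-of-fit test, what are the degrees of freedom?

df = k − 1 = 5 − 1 = 4

degrees of freedom = 4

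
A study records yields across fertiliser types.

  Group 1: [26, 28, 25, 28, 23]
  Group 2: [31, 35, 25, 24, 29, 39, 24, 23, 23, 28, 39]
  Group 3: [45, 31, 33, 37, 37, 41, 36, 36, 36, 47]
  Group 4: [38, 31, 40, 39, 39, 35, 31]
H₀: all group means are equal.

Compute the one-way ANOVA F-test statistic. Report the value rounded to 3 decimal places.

Group means [26.00, 29.09, 37.90, 36.14], grand mean 32.788
SSB = Σnᵢ(x̄ᵢ−x̄)² = 720.849; SSW = ΣΣ(x−x̄ᵢ)² = 712.666
MSB = 720.849/3 = 240.2830; MSW = 712.666/29 = 24.5747
F = MSB/MSW = 9.7777
df = (3, 29)

test statistic = 9.778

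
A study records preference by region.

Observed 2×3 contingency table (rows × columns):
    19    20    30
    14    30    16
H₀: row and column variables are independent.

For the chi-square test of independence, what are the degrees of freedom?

degrees of freedom = 2

df = (r−1)(c−1) = (2−1)·(3−1) = 2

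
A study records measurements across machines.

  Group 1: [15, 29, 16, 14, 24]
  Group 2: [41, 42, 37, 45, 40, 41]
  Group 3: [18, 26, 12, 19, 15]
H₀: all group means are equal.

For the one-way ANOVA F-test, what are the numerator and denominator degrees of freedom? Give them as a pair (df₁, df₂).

k = 3 groups, N = 16 total
df = (k−1, N−k) = (3−1, 16−3) = (2, 13)

degrees of freedom = [2, 13]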